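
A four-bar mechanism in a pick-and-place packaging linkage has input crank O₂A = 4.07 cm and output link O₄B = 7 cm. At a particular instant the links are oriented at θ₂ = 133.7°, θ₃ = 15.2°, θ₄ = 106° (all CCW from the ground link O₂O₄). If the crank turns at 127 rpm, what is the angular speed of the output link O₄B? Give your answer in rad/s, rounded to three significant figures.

ω₂ = 13.3 rad/s (from 127 rpm).
Differentiating the loop-closure r₂e^{iθ₂}+r₃e^{iθ₃}=r₁+r₄e^{iθ₄} gives r₂ω₂e^{iθ₂}+r₃ω₃e^{iθ₃}=r₄ω₄e^{iθ₄}.
Eliminating the other unknown: ω₄ = r₂ω₂ sin(θ₂−θ₃) / [r₄ sin(θ₄−θ₃)].
Numerator sine = +0.87882; denominator sine = +0.99990.
Result = 0.0407·13.3·(+0.87882) / (0.07·(+0.99990)) = +6.7963 rad/s; magnitude 6.7963 rad/s.

6.80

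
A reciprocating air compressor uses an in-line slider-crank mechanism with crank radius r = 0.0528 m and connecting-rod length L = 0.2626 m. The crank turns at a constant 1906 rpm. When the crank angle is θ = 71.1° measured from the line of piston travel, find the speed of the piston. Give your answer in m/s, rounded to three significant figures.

ω = 2π·1906/60 = 199.6 rad/s
For an in-line slider-crank, x = r cosθ + √(L² − r² sin²θ), so v = −rω sinθ·[1 + r cosθ/√(L² − r² sin²θ)].
With r = 0.0528 m, L = 0.2626 m, θ = 71.1°: √(L² − r² sin²θ) = 0.25781 m.
v = −0.0528·199.6·0.94609·[1 + 0.0528·0.32392/0.25781] = -10.632 m/s.
|v| = 10.632 m/s.

10.6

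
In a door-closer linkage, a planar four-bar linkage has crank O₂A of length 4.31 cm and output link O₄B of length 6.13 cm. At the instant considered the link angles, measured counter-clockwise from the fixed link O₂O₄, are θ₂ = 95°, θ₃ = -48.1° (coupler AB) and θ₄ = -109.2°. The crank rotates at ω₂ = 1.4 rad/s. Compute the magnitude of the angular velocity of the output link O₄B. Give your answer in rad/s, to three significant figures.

ω₂ = 1.4 rad/s
Differentiating the loop-closure r₂e^{iθ₂}+r₃e^{iθ₃}=r₁+r₄e^{iθ₄} gives r₂ω₂e^{iθ₂}+r₃ω₃e^{iθ₃}=r₄ω₄e^{iθ₄}.
Eliminating the other unknown: ω₄ = r₂ω₂ sin(θ₂−θ₃) / [r₄ sin(θ₄−θ₃)].
Numerator sine = +0.60042; denominator sine = -0.87546.
Result = 0.0431·1.4·(+0.60042) / (0.0613·(-0.87546)) = -0.67509 rad/s; magnitude 0.67509 rad/s.

0.675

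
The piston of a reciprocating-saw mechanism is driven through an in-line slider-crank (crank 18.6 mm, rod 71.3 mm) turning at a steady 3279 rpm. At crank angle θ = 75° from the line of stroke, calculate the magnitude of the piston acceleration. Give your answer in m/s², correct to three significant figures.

58.3

ω = 2π·3279/60 = 343.4 rad/s
x(θ) = r cosθ + √(L² − r² sin²θ); with ω constant, a = ω²·d²x/dθ².
d²x/dθ² = −r cosθ − r²(cos2θ)/√u − r⁴ sin²2θ/(4u^{3/2}),  u = L² − r² sin²θ = 0.0047609 m².
Substituting r = 0.0186 m, L = 0.0713 m, θ = 75°: d²x/dθ² = -0.00049459 m.
a = ω²·d²x/dθ² = (343.4)²·(-0.00049459) = -58.315 m/s²;  |a| = 58.315 m/s².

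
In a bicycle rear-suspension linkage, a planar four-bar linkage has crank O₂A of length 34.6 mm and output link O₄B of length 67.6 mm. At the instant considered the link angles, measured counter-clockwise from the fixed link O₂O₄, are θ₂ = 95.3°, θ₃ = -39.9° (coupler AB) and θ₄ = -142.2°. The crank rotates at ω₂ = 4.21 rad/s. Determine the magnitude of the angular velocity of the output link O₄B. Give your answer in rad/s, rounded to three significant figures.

ω₂ = 4.21 rad/s
Differentiating the loop-closure r₂e^{iθ₂}+r₃e^{iθ₃}=r₁+r₄e^{iθ₄} gives r₂ω₂e^{iθ₂}+r₃ω₃e^{iθ₃}=r₄ω₄e^{iθ₄}.
Eliminating the other unknown: ω₄ = r₂ω₂ sin(θ₂−θ₃) / [r₄ sin(θ₄−θ₃)].
Numerator sine = +0.70463; denominator sine = -0.97705.
Result = 0.0346·4.21·(+0.70463) / (0.0676·(-0.97705)) = -1.554 rad/s; magnitude 1.554 rad/s.

1.55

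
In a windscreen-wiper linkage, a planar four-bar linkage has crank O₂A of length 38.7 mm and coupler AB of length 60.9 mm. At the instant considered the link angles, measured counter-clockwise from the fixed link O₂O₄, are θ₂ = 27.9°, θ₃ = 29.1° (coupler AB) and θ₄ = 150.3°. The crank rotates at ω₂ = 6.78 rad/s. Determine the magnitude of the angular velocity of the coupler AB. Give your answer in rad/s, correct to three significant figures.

4.25

ω₂ = 6.78 rad/s
Differentiating the loop-closure r₂e^{iθ₂}+r₃e^{iθ₃}=r₁+r₄e^{iθ₄} gives r₂ω₂e^{iθ₂}+r₃ω₃e^{iθ₃}=r₄ω₄e^{iθ₄}.
Eliminating the other unknown: ω₃ = r₂ω₂ sin(θ₄−θ₂) / [r₃ sin(θ₃−θ₄)].
Numerator sine = +0.84433; denominator sine = -0.85536.
Result = 0.0387·6.78·(+0.84433) / (0.0609·(-0.85536)) = -4.2529 rad/s; magnitude 4.2529 rad/s.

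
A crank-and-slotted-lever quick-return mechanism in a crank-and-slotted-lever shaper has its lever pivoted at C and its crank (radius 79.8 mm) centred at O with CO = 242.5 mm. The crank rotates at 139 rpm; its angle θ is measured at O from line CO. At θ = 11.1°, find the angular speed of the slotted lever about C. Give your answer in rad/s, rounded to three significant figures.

ω = 14.56 rad/s (from 139 rpm).
Crank pin A relative to C: A = (d + r cosθ, r sinθ); lever angle φ = atan2(r sinθ, d + r cosθ).
Differentiating tanφ: φ̇ = rω(d cosθ + r)/(d² + r² + 2dr cosθ).
d² + r² + 2dr cosθ = |CA|² = 0.103153 m²;  d cosθ + r = +0.31776 m.
|ω_lever| = |0.0798·14.56·+0.31776| / 0.103153 = 3.5782 rad/s.

3.58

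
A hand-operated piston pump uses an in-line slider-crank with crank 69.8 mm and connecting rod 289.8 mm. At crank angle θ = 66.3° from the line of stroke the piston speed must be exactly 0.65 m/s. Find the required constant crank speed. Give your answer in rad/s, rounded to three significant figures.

9.25

For an in-line slider-crank, |v_piston| = rω|sinθ|·[1 + r cosθ/√(L² − r² sin²θ)].
With r = 0.0698 m, L = 0.2898 m, θ = 66.3°: the bracketed kinematic factor |dx/dθ| = 0.070257 m.
ω = v/|dx/dθ| = 0.65/0.070257 = 9.2517 rad/s.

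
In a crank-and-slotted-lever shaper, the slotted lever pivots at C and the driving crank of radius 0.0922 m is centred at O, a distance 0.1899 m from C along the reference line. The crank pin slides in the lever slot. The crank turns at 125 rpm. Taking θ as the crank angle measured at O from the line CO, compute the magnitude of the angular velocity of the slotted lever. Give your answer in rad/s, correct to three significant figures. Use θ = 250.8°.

1.09

ω = 13.09 rad/s (from 125 rpm).
Crank pin A relative to C: A = (d + r cosθ, r sinθ); lever angle φ = atan2(r sinθ, d + r cosθ).
Differentiating tanφ: φ̇ = rω(d cosθ + r)/(d² + r² + 2dr cosθ).
d² + r² + 2dr cosθ = |CA|² = 0.0330467 m²;  d cosθ + r = +0.029748 m.
|ω_lever| = |0.0922·13.09·+0.029748| / 0.0330467 = 1.0864 rad/s.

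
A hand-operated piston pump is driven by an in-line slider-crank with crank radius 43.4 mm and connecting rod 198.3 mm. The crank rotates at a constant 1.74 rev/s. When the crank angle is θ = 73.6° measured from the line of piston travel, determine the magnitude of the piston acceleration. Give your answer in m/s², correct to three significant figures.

0.493

ω = 2π·1.74 = 10.93 rad/s
x(θ) = r cosθ + √(L² − r² sin²θ); with ω constant, a = ω²·d²x/dθ².
d²x/dθ² = −r cosθ − r²(cos2θ)/√u − r⁴ sin²2θ/(4u^{3/2}),  u = L² − r² sin²θ = 0.0375895 m².
Substituting r = 0.0434 m, L = 0.1983 m, θ = 73.6°: d²x/dθ² = -0.0041232 m.
a = ω²·d²x/dθ² = (10.93)²·(-0.0041232) = -0.49282 m/s²;  |a| = 0.49282 m/s².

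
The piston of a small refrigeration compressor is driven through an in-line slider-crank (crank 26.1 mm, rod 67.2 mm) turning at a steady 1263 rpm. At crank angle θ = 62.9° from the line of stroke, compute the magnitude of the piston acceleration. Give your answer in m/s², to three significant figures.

103

ω = 2π·1263/60 = 132.3 rad/s
x(θ) = r cosθ + √(L² − r² sin²θ); with ω constant, a = ω²·d²x/dθ².
d²x/dθ² = −r cosθ − r²(cos2θ)/√u − r⁴ sin²2θ/(4u^{3/2}),  u = L² − r² sin²θ = 0.003976 m².
Substituting r = 0.0261 m, L = 0.0672 m, θ = 62.9°: d²x/dθ² = -0.0058746 m.
a = ω²·d²x/dθ² = (132.3)²·(-0.0058746) = -102.76 m/s²;  |a| = 102.76 m/s².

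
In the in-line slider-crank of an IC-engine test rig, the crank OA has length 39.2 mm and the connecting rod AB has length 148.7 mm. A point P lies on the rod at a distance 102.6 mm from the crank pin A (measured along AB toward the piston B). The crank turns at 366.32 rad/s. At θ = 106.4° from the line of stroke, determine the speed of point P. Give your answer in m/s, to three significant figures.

13.1

ω = 366.3 rad/s.  Crank-pin speed |V_A| = rω = 14.36 m/s, perpendicular to OA.
Rod angle: sinφ = −(r/L) sinθ ⇒ φ = -14.649°; ω_rod = −rω cosθ/√(L²−r²sin²θ) = +28.181 rad/s.
V_P = V_A + ω_rod × AP, with AP = 0.1026 m along the rod.
Components: V_Px = −rω sinθ − a·ω_rod·sinφ = -13.044 m/s;  V_Py = rω cosθ + a·ω_rod·cosφ = -1.2569 m/s.
|V_P| = √(V_Px² + V_Py²) = 13.105 m/s.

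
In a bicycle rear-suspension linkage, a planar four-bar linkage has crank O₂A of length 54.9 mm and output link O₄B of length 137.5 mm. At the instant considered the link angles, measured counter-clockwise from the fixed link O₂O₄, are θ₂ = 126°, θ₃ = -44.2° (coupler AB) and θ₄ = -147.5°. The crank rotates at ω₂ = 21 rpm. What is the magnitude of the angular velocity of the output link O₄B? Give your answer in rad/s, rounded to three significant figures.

0.154

ω₂ = 2.199 rad/s (from 21 rpm).
Differentiating the loop-closure r₂e^{iθ₂}+r₃e^{iθ₃}=r₁+r₄e^{iθ₄} gives r₂ω₂e^{iθ₂}+r₃ω₃e^{iθ₃}=r₄ω₄e^{iθ₄}.
Eliminating the other unknown: ω₄ = r₂ω₂ sin(θ₂−θ₃) / [r₄ sin(θ₄−θ₃)].
Numerator sine = +0.17021; denominator sine = -0.97318.
Result = 0.0549·2.199·(+0.17021) / (0.1375·(-0.97318)) = -0.15357 rad/s; magnitude 0.15357 rad/s.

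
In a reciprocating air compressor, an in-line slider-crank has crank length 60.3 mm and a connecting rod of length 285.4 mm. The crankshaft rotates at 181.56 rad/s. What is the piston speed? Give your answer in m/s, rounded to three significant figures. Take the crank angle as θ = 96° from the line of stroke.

10.6

ω = 181.6 rad/s
For an in-line slider-crank, x = r cosθ + √(L² − r² sin²θ), so v = −rω sinθ·[1 + r cosθ/√(L² − r² sin²θ)].
With r = 0.0603 m, L = 0.2854 m, θ = 96°: √(L² − r² sin²θ) = 0.27903 m.
v = −0.0603·181.6·0.99452·[1 + 0.0603·-0.10453/0.27903] = -10.642 m/s.
|v| = 10.642 m/s.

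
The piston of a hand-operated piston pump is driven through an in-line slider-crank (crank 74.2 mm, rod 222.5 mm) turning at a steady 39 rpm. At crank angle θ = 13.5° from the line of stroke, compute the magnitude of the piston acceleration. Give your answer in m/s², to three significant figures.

ω = 2π·39/60 = 4.084 rad/s
x(θ) = r cosθ + √(L² − r² sin²θ); with ω constant, a = ω²·d²x/dθ².
d²x/dθ² = −r cosθ − r²(cos2θ)/√u − r⁴ sin²2θ/(4u^{3/2}),  u = L² − r² sin²θ = 0.0492062 m².
Substituting r = 0.0742 m, L = 0.2225 m, θ = 13.5°: d²x/dθ² = -0.094408 m.
a = ω²·d²x/dθ² = (4.084)²·(-0.094408) = -1.5747 m/s²;  |a| = 1.5747 m/s².

1.57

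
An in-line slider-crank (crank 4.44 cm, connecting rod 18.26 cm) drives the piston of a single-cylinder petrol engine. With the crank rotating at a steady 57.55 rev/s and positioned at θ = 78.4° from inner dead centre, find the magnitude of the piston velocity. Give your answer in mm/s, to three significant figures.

16500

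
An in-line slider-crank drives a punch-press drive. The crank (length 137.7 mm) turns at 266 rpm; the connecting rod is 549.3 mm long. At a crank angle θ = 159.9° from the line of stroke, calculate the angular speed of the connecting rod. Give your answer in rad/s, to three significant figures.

ω = 27.86 rad/s (converted from 266 rpm).
The rod makes angle φ with the slider axis where L sinφ = r sinθ; differentiating, L cosφ·φ̇ = r ω cosθ.
L cosφ = √(L² − r² sin²θ) = 0.54726 m.
|ω_rod| = r ω |cosθ| / √(L² − r² sin²θ) = 0.1377·27.86·0.93909/0.54726 = 6.5821 rad/s.

6.58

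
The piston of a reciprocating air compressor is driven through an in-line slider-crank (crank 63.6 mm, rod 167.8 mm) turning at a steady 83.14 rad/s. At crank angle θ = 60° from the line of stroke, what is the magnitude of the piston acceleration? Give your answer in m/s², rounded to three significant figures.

ω = 83.14 rad/s
x(θ) = r cosθ + √(L² − r² sin²θ); with ω constant, a = ω²·d²x/dθ².
d²x/dθ² = −r cosθ − r²(cos2θ)/√u − r⁴ sin²2θ/(4u^{3/2}),  u = L² − r² sin²θ = 0.0251231 m².
Substituting r = 0.0636 m, L = 0.1678 m, θ = 60°: d²x/dθ² = -0.019811 m.
a = ω²·d²x/dθ² = (83.14)²·(-0.019811) = -136.94 m/s²;  |a| = 136.94 m/s².

137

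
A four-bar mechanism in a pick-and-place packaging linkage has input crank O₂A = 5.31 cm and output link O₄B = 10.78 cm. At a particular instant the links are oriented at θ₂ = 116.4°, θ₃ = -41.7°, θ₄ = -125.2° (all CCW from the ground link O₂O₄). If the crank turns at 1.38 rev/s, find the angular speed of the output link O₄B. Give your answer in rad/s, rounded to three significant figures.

1.60

ω₂ = 8.671 rad/s (from 1.38 rev/s).
Differentiating the loop-closure r₂e^{iθ₂}+r₃e^{iθ₃}=r₁+r₄e^{iθ₄} gives r₂ω₂e^{iθ₂}+r₃ω₃e^{iθ₃}=r₄ω₄e^{iθ₄}.
Eliminating the other unknown: ω₄ = r₂ω₂ sin(θ₂−θ₃) / [r₄ sin(θ₄−θ₃)].
Numerator sine = +0.37299; denominator sine = -0.99357.
Result = 0.0531·8.671·(+0.37299) / (0.1078·(-0.99357)) = -1.6034 rad/s; magnitude 1.6034 rad/s.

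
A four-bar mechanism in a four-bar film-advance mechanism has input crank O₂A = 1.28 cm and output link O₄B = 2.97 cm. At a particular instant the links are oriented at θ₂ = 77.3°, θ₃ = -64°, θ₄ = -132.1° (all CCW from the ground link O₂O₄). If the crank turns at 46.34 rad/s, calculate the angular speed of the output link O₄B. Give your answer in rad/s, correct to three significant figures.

13.5

ω₂ = 46.34 rad/s
Differentiating the loop-closure r₂e^{iθ₂}+r₃e^{iθ₃}=r₁+r₄e^{iθ₄} gives r₂ω₂e^{iθ₂}+r₃ω₃e^{iθ₃}=r₄ω₄e^{iθ₄}.
Eliminating the other unknown: ω₄ = r₂ω₂ sin(θ₂−θ₃) / [r₄ sin(θ₄−θ₃)].
Numerator sine = +0.62524; denominator sine = -0.92784.
Result = 0.0128·46.34·(+0.62524) / (0.0297·(-0.92784)) = -13.458 rad/s; magnitude 13.458 rad/s.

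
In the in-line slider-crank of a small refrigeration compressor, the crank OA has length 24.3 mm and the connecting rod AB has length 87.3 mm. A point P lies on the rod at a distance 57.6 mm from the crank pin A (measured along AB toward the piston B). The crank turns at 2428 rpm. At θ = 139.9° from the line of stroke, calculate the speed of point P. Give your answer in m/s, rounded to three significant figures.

3.77

ω = 254.3 rad/s.  Crank-pin speed |V_A| = rω = 6.1785 m/s, perpendicular to OA.
Rod angle: sinφ = −(r/L) sinθ ⇒ φ = -10.329°; ω_rod = −rω cosθ/√(L²−r²sin²θ) = +55.028 rad/s.
V_P = V_A + ω_rod × AP, with AP = 0.0576 m along the rod.
Components: V_Px = −rω sinθ − a·ω_rod·sinφ = -3.4114 m/s;  V_Py = rω cosθ + a·ω_rod·cosφ = -1.6078 m/s.
|V_P| = √(V_Px² + V_Py²) = 3.7713 m/s.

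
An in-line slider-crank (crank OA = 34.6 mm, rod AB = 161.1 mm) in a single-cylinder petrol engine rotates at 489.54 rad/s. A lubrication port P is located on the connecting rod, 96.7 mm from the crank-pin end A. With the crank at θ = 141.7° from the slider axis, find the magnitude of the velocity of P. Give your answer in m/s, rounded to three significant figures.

ω = 489.5 rad/s.  Crank-pin speed |V_A| = rω = 16.938 m/s, perpendicular to OA.
Rod angle: sinφ = −(r/L) sinθ ⇒ φ = -7.649°; ω_rod = −rω cosθ/√(L²−r²sin²θ) = +83.252 rad/s.
V_P = V_A + ω_rod × AP, with AP = 0.0967 m along the rod.
Components: V_Px = −rω sinθ − a·ω_rod·sinφ = -9.4262 m/s;  V_Py = rω cosθ + a·ω_rod·cosφ = -5.3137 m/s.
|V_P| = √(V_Px² + V_Py²) = 10.821 m/s.

10.8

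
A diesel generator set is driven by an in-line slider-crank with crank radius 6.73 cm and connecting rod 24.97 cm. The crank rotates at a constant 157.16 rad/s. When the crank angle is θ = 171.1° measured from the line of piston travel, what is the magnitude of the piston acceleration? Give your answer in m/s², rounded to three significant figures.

1210

ω = 157.2 rad/s
x(θ) = r cosθ + √(L² − r² sin²θ); with ω constant, a = ω²·d²x/dθ².
d²x/dθ² = −r cosθ − r²(cos2θ)/√u − r⁴ sin²2θ/(4u^{3/2}),  u = L² − r² sin²θ = 0.0622417 m².
Substituting r = 0.0673 m, L = 0.2497 m, θ = 171.1°: d²x/dθ² = +0.049173 m.
a = ω²·d²x/dθ² = (157.2)²·(+0.049173) = +1214.5 m/s²;  |a| = 1214.5 m/s².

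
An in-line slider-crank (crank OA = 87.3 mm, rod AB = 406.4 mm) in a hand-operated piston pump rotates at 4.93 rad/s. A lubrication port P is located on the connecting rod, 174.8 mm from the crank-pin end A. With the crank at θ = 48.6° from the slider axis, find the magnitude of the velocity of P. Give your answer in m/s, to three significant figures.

ω = 4.93 rad/s.  Crank-pin speed |V_A| = rω = 0.43039 m/s, perpendicular to OA.
Rod angle: sinφ = −(r/L) sinθ ⇒ φ = -9.273°; ω_rod = −rω cosθ/√(L²−r²sin²θ) = -0.70962 rad/s.
V_P = V_A + ω_rod × AP, with AP = 0.1748 m along the rod.
Components: V_Px = −rω sinθ − a·ω_rod·sinφ = -0.34283 m/s;  V_Py = rω cosθ + a·ω_rod·cosφ = +0.1622 m/s.
|V_P| = √(V_Px² + V_Py²) = 0.37926 m/s.

0.379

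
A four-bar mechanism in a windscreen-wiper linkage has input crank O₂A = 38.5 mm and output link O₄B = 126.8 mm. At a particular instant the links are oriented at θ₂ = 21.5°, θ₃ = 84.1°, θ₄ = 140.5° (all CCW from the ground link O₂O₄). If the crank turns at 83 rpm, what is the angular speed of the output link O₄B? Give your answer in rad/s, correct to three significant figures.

2.81

ω₂ = 8.692 rad/s (from 83 rpm).
Differentiating the loop-closure r₂e^{iθ₂}+r₃e^{iθ₃}=r₁+r₄e^{iθ₄} gives r₂ω₂e^{iθ₂}+r₃ω₃e^{iθ₃}=r₄ω₄e^{iθ₄}.
Eliminating the other unknown: ω₄ = r₂ω₂ sin(θ₂−θ₃) / [r₄ sin(θ₄−θ₃)].
Numerator sine = -0.88782; denominator sine = +0.83292.
Result = 0.0385·8.692·(-0.88782) / (0.1268·(+0.83292)) = -2.813 rad/s; magnitude 2.813 rad/s.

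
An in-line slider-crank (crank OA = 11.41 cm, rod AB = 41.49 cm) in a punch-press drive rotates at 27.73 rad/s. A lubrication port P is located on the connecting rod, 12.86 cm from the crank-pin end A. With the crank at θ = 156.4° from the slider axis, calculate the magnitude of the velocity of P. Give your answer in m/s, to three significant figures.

ω = 27.73 rad/s.  Crank-pin speed |V_A| = rω = 3.164 m/s, perpendicular to OA.
Rod angle: sinφ = −(r/L) sinθ ⇒ φ = -6.321°; ω_rod = −rω cosθ/√(L²−r²sin²θ) = +7.0308 rad/s.
V_P = V_A + ω_rod × AP, with AP = 0.1286 m along the rod.
Components: V_Px = −rω sinθ − a·ω_rod·sinφ = -1.1672 m/s;  V_Py = rω cosθ + a·ω_rod·cosφ = -2.0007 m/s.
|V_P| = √(V_Px² + V_Py²) = 2.3163 m/s.

2.32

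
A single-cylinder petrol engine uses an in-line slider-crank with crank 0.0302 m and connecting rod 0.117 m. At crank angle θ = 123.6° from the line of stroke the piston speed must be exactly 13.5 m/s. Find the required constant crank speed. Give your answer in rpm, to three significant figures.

6000

For an in-line slider-crank, |v_piston| = rω|sinθ|·[1 + r cosθ/√(L² − r² sin²θ)].
With r = 0.0302 m, L = 0.117 m, θ = 123.6°: the bracketed kinematic factor |dx/dθ| = 0.021475 m.
ω = v/|dx/dθ| = 13.5/0.021475 = 628.63 rad/s.
N = 60ω/(2π) = 6003 rpm.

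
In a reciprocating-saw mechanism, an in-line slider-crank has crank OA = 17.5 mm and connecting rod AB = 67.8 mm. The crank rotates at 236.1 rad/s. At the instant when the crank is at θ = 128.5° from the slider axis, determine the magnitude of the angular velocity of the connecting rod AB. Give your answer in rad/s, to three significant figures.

38.7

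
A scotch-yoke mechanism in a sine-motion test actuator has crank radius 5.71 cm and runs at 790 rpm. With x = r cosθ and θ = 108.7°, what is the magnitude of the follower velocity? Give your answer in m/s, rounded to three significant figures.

4.47

ω = 82.73 rad/s (from 790 rpm).
x = r cosθ ⇒ ẋ = −rω sinθ.
|v| = rω|sinθ| = 0.0571·82.73·|sin 108.7°| = 4.4744 m/s.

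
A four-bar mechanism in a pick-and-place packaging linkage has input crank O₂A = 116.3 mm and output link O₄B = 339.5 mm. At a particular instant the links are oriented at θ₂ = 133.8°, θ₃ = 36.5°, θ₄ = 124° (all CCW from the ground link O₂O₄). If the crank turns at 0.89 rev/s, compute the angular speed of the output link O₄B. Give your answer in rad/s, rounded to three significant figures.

ω₂ = 5.592 rad/s (from 0.89 rev/s).
Differentiating the loop-closure r₂e^{iθ₂}+r₃e^{iθ₃}=r₁+r₄e^{iθ₄} gives r₂ω₂e^{iθ₂}+r₃ω₃e^{iθ₃}=r₄ω₄e^{iθ₄}.
Eliminating the other unknown: ω₄ = r₂ω₂ sin(θ₂−θ₃) / [r₄ sin(θ₄−θ₃)].
Numerator sine = +0.99189; denominator sine = +0.99905.
Result = 0.1163·5.592·(+0.99189) / (0.3395·(+0.99905)) = +1.9019 rad/s; magnitude 1.9019 rad/s.

1.90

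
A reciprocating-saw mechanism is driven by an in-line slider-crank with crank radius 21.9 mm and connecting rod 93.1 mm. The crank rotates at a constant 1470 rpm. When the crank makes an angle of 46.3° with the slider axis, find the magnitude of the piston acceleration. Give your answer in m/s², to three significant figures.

355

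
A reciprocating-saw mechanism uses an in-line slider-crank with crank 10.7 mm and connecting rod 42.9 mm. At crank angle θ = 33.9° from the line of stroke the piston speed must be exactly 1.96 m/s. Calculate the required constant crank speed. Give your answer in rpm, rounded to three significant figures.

2590

For an in-line slider-crank, |v_piston| = rω|sinθ|·[1 + r cosθ/√(L² − r² sin²θ)].
With r = 0.0107 m, L = 0.0429 m, θ = 33.9°: the bracketed kinematic factor |dx/dθ| = 0.0072155 m.
ω = v/|dx/dθ| = 1.96/0.0072155 = 271.64 rad/s.
N = 60ω/(2π) = 2594 rpm.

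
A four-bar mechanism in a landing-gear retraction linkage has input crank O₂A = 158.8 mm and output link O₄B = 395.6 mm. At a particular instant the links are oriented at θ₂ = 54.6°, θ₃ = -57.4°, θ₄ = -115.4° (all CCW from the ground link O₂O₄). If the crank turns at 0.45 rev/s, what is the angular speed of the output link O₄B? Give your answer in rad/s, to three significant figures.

1.24

ω₂ = 2.827 rad/s (from 0.45 rev/s).
Differentiating the loop-closure r₂e^{iθ₂}+r₃e^{iθ₃}=r₁+r₄e^{iθ₄} gives r₂ω₂e^{iθ₂}+r₃ω₃e^{iθ₃}=r₄ω₄e^{iθ₄}.
Eliminating the other unknown: ω₄ = r₂ω₂ sin(θ₂−θ₃) / [r₄ sin(θ₄−θ₃)].
Numerator sine = +0.92718; denominator sine = -0.84805.
Result = 0.1588·2.827·(+0.92718) / (0.3956·(-0.84805)) = -1.2409 rad/s; magnitude 1.2409 rad/s.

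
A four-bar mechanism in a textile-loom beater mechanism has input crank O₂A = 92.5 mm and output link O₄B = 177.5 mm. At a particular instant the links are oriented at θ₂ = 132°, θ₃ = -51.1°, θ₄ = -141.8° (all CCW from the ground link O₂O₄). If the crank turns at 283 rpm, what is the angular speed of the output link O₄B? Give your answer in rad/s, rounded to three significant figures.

ω₂ = 29.64 rad/s (from 283 rpm).
Differentiating the loop-closure r₂e^{iθ₂}+r₃e^{iθ₃}=r₁+r₄e^{iθ₄} gives r₂ω₂e^{iθ₂}+r₃ω₃e^{iθ₃}=r₄ω₄e^{iθ₄}.
Eliminating the other unknown: ω₄ = r₂ω₂ sin(θ₂−θ₃) / [r₄ sin(θ₄−θ₃)].
Numerator sine = -0.05408; denominator sine = -0.99993.
Result = 0.0925·29.64·(-0.05408) / (0.1775·(-0.99993)) = +0.83525 rad/s; magnitude 0.83525 rad/s.

0.835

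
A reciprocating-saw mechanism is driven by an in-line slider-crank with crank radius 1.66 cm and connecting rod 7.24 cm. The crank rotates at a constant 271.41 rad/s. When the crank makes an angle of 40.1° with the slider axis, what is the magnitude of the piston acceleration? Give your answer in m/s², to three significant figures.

ω = 271.4 rad/s
x(θ) = r cosθ + √(L² − r² sin²θ); with ω constant, a = ω²·d²x/dθ².
d²x/dθ² = −r cosθ − r²(cos2θ)/√u − r⁴ sin²2θ/(4u^{3/2}),  u = L² − r² sin²θ = 0.00512743 m².
Substituting r = 0.0166 m, L = 0.0724 m, θ = 40.1°: d²x/dθ² = -0.013403 m.
a = ω²·d²x/dθ² = (271.4)²·(-0.013403) = -987.3 m/s²;  |a| = 987.3 m/s².

987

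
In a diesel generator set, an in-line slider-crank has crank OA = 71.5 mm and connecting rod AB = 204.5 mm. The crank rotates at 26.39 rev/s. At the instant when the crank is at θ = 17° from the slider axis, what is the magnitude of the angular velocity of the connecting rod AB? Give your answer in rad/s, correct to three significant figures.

55.7

ω = 165.8 rad/s (converted from 26.39 rev/s).
The rod makes angle φ with the slider axis where L sinφ = r sinθ; differentiating, L cosφ·φ̇ = r ω cosθ.
L cosφ = √(L² − r² sin²θ) = 0.20343 m.
|ω_rod| = r ω |cosθ| / √(L² − r² sin²θ) = 0.0715·165.8·0.95630/0.20343 = 55.733 rad/s.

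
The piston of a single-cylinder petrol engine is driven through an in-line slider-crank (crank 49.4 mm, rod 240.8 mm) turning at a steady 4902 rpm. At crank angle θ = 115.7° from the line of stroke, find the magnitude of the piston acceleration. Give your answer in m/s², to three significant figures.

ω = 2π·4902/60 = 513.3 rad/s
x(θ) = r cosθ + √(L² − r² sin²θ); with ω constant, a = ω²·d²x/dθ².
d²x/dθ² = −r cosθ − r²(cos2θ)/√u − r⁴ sin²2θ/(4u^{3/2}),  u = L² − r² sin²θ = 0.0560032 m².
Substituting r = 0.0494 m, L = 0.2408 m, θ = 115.7°: d²x/dθ² = +0.027788 m.
a = ω²·d²x/dθ² = (513.3)²·(+0.027788) = +7322.4 m/s²;  |a| = 7322.4 m/s².

7320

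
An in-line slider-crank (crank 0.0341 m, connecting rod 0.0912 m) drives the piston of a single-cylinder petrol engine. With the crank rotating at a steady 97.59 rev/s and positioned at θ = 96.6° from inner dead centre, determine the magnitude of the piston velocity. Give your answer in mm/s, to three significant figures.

ω = 2π·97.6 = 613.2 rad/s
For an in-line slider-crank, x = r cosθ + √(L² − r² sin²θ), so v = −rω sinθ·[1 + r cosθ/√(L² − r² sin²θ)].
With r = 0.0341 m, L = 0.0912 m, θ = 96.6°: √(L² − r² sin²θ) = 0.084676 m.
v = −0.0341·613.2·0.99337·[1 + 0.0341·-0.11494/0.084676] = -19.809 m/s.
|v| = 19.809 m/s = 19809 mm/s.

19800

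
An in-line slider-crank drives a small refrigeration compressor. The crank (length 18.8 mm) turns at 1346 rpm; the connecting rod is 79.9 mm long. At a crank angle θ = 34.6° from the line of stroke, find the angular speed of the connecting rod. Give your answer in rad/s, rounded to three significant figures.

27.5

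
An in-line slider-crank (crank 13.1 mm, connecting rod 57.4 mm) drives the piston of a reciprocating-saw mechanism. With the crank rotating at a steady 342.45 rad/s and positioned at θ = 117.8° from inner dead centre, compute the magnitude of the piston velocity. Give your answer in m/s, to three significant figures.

ω = 342.4 rad/s
For an in-line slider-crank, x = r cosθ + √(L² − r² sin²θ), so v = −rω sinθ·[1 + r cosθ/√(L² − r² sin²θ)].
With r = 0.0131 m, L = 0.0574 m, θ = 117.8°: √(L² − r² sin²θ) = 0.056218 m.
v = −0.0131·342.4·0.88458·[1 + 0.0131·-0.46639/0.056218] = -3.537 m/s.
|v| = 3.537 m/s.

3.54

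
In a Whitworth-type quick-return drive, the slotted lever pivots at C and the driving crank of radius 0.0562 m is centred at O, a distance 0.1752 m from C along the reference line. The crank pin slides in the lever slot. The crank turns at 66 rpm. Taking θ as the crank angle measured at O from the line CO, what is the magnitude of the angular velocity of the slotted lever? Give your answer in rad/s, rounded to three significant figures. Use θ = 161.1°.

2.80

ω = 6.912 rad/s (from 66 rpm).
Crank pin A relative to C: A = (d + r cosθ, r sinθ); lever angle φ = atan2(r sinθ, d + r cosθ).
Differentiating tanφ: φ̇ = rω(d cosθ + r)/(d² + r² + 2dr cosθ).
d² + r² + 2dr cosθ = |CA|² = 0.0152227 m²;  d cosθ + r = -0.10955 m.
|ω_lever| = |0.0562·6.912·-0.10955| / 0.0152227 = 2.7954 rad/s.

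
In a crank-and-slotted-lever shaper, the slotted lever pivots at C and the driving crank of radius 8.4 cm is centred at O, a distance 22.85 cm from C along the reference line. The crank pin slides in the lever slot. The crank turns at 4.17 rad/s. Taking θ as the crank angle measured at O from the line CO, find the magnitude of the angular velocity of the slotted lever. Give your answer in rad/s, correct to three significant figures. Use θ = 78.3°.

ω = 4.17 rad/s
Crank pin A relative to C: A = (d + r cosθ, r sinθ); lever angle φ = atan2(r sinθ, d + r cosθ).
Differentiating tanφ: φ̇ = rω(d cosθ + r)/(d² + r² + 2dr cosθ).
d² + r² + 2dr cosθ = |CA|² = 0.0670528 m²;  d cosθ + r = +0.13034 m.
|ω_lever| = |0.084·4.17·+0.13034| / 0.0670528 = 0.68087 rad/s.

0.681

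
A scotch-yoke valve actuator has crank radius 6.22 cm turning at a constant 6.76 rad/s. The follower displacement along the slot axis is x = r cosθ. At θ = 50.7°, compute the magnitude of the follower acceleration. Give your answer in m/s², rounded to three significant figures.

ω = 6.76 rad/s
x = r cosθ ⇒ ẍ = −rω² cosθ (ω constant).
|a| = rω²|cosθ| = 0.0622·(6.76)²·|cos 50.7°| = 1.8003 m/s².

1.80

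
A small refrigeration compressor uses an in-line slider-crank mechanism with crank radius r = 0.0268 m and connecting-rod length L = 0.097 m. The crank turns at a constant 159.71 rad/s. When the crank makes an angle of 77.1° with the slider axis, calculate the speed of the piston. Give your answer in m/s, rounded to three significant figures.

4.44

ω = 159.7 rad/s
For an in-line slider-crank, x = r cosθ + √(L² − r² sin²θ), so v = −rω sinθ·[1 + r cosθ/√(L² − r² sin²θ)].
With r = 0.0268 m, L = 0.097 m, θ = 77.1°: √(L² − r² sin²θ) = 0.093416 m.
v = −0.0268·159.7·0.97476·[1 + 0.0268·0.22325/0.093416] = -4.4394 m/s.
|v| = 4.4394 m/s.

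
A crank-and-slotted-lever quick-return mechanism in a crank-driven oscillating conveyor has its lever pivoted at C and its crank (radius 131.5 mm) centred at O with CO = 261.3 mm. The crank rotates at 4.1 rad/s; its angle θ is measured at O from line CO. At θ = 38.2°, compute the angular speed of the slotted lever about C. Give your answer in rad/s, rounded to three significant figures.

1.30

ω = 4.1 rad/s
Crank pin A relative to C: A = (d + r cosθ, r sinθ); lever angle φ = atan2(r sinθ, d + r cosθ).
Differentiating tanφ: φ̇ = rω(d cosθ + r)/(d² + r² + 2dr cosθ).
d² + r² + 2dr cosθ = |CA|² = 0.139576 m²;  d cosθ + r = +0.33684 m.
|ω_lever| = |0.1315·4.1·+0.33684| / 0.139576 = 1.3012 rad/s.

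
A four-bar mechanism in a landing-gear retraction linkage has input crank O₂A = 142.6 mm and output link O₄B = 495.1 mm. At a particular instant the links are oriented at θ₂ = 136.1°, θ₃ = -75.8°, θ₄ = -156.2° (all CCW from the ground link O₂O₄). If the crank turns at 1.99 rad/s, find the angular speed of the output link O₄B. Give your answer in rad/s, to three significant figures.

ω₂ = 1.99 rad/s
Differentiating the loop-closure r₂e^{iθ₂}+r₃e^{iθ₃}=r₁+r₄e^{iθ₄} gives r₂ω₂e^{iθ₂}+r₃ω₃e^{iθ₃}=r₄ω₄e^{iθ₄}.
Eliminating the other unknown: ω₄ = r₂ω₂ sin(θ₂−θ₃) / [r₄ sin(θ₄−θ₃)].
Numerator sine = -0.52844; denominator sine = -0.98600.
Result = 0.1426·1.99·(-0.52844) / (0.4951·(-0.98600)) = +0.30718 rad/s; magnitude 0.30718 rad/s.

0.307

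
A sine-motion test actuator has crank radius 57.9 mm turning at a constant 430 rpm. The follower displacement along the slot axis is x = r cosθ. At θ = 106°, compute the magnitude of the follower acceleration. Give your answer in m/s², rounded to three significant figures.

32.4

ω = 45.03 rad/s (from 430 rpm).
x = r cosθ ⇒ ẍ = −rω² cosθ (ω constant).
|a| = rω²|cosθ| = 0.0579·(45.03)²·|cos 106°| = 32.36 m/s².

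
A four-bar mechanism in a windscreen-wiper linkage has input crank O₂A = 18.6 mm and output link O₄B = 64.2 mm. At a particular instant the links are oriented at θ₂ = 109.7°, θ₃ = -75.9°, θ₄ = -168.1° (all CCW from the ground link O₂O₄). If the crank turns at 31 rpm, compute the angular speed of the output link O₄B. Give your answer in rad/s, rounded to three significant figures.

ω₂ = 3.246 rad/s (from 31 rpm).
Differentiating the loop-closure r₂e^{iθ₂}+r₃e^{iθ₃}=r₁+r₄e^{iθ₄} gives r₂ω₂e^{iθ₂}+r₃ω₃e^{iθ₃}=r₄ω₄e^{iθ₄}.
Eliminating the other unknown: ω₄ = r₂ω₂ sin(θ₂−θ₃) / [r₄ sin(θ₄−θ₃)].
Numerator sine = -0.09758; denominator sine = -0.99926.
Result = 0.0186·3.246·(-0.09758) / (0.0642·(-0.99926)) = +0.091846 rad/s; magnitude 0.091846 rad/s.

0.0918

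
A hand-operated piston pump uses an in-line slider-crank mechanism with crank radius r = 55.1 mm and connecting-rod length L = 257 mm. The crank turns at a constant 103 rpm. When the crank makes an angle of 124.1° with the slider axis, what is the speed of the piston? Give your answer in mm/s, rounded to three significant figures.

ω = 2π·103/60 = 10.79 rad/s
For an in-line slider-crank, x = r cosθ + √(L² − r² sin²θ), so v = −rω sinθ·[1 + r cosθ/√(L² − r² sin²θ)].
With r = 0.0551 m, L = 0.257 m, θ = 124.1°: √(L² − r² sin²θ) = 0.25292 m.
v = −0.0551·10.79·0.82806·[1 + 0.0551·-0.56064/0.25292] = -0.43202 m/s.
|v| = 0.43202 m/s = 432.02 mm/s.

432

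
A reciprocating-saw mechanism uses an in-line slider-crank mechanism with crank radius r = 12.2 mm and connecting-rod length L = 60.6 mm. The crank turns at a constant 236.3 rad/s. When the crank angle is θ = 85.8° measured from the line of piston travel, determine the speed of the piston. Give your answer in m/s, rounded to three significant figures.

ω = 236.3 rad/s
For an in-line slider-crank, x = r cosθ + √(L² − r² sin²θ), so v = −rω sinθ·[1 + r cosθ/√(L² − r² sin²θ)].
With r = 0.0122 m, L = 0.0606 m, θ = 85.8°: √(L² − r² sin²θ) = 0.059366 m.
v = −0.0122·236.3·0.99731·[1 + 0.0122·0.07324/0.059366] = -2.9184 m/s.
|v| = 2.9184 m/s.

2.92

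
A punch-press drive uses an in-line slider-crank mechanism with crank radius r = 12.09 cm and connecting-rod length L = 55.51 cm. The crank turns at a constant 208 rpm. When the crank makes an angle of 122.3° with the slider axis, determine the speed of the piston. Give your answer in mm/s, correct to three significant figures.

1960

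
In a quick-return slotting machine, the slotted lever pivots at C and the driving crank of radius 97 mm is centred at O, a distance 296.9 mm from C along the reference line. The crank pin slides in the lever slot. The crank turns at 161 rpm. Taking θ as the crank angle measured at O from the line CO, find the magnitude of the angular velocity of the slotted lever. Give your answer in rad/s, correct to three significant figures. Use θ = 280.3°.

2.28

ω = 16.86 rad/s (from 161 rpm).
Crank pin A relative to C: A = (d + r cosθ, r sinθ); lever angle φ = atan2(r sinθ, d + r cosθ).
Differentiating tanφ: φ̇ = rω(d cosθ + r)/(d² + r² + 2dr cosθ).
d² + r² + 2dr cosθ = |CA|² = 0.107857 m²;  d cosθ + r = +0.15009 m.
|ω_lever| = |0.097·16.86·+0.15009| / 0.107857 = 2.2757 rad/s.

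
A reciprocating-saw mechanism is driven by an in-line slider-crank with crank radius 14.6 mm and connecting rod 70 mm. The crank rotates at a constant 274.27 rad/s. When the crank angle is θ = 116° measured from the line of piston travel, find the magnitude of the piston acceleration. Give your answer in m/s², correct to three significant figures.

623

ω = 274.3 rad/s
x(θ) = r cosθ + √(L² − r² sin²θ); with ω constant, a = ω²·d²x/dθ².
d²x/dθ² = −r cosθ − r²(cos2θ)/√u − r⁴ sin²2θ/(4u^{3/2}),  u = L² − r² sin²θ = 0.0047278 m².
Substituting r = 0.0146 m, L = 0.07 m, θ = 116°: d²x/dθ² = +0.0082871 m.
a = ω²·d²x/dθ² = (274.3)²·(+0.0082871) = +623.39 m/s²;  |a| = 623.39 m/s².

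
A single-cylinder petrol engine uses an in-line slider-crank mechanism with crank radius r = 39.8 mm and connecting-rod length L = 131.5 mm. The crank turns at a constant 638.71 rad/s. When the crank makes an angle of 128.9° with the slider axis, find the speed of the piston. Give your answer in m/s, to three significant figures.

ω = 638.7 rad/s
For an in-line slider-crank, x = r cosθ + √(L² − r² sin²θ), so v = −rω sinθ·[1 + r cosθ/√(L² − r² sin²θ)].
With r = 0.0398 m, L = 0.1315 m, θ = 128.9°: √(L² − r² sin²θ) = 0.1278 m.
v = −0.0398·638.7·0.77824·[1 + 0.0398·-0.62796/0.1278] = -15.915 m/s.
|v| = 15.915 m/s.

15.9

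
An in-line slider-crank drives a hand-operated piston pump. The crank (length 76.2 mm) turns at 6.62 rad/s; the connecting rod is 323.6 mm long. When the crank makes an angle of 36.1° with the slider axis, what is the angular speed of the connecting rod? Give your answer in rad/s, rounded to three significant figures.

ω = 6.62 rad/s
The rod makes angle φ with the slider axis where L sinφ = r sinθ; differentiating, L cosφ·φ̇ = r ω cosθ.
L cosφ = √(L² − r² sin²θ) = 0.32047 m.
|ω_rod| = r ω |cosθ| / √(L² − r² sin²θ) = 0.0762·6.62·0.80799/0.32047 = 1.2718 rad/s.

1.27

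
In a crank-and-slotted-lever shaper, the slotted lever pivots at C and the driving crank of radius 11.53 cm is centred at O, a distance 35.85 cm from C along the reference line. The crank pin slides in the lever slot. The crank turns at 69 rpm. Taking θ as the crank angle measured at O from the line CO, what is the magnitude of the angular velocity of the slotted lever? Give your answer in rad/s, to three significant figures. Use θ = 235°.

ω = 7.226 rad/s (from 69 rpm).
Crank pin A relative to C: A = (d + r cosθ, r sinθ); lever angle φ = atan2(r sinθ, d + r cosθ).
Differentiating tanφ: φ̇ = rω(d cosθ + r)/(d² + r² + 2dr cosθ).
d² + r² + 2dr cosθ = |CA|² = 0.0943987 m²;  d cosθ + r = -0.090327 m.
|ω_lever| = |0.1153·7.226·-0.090327| / 0.0943987 = 0.79719 rad/s.

0.797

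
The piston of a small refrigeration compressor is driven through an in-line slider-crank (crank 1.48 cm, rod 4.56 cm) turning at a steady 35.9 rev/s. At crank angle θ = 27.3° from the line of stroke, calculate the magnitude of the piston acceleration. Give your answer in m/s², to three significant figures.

ω = 2π·35.9 = 225.6 rad/s
x(θ) = r cosθ + √(L² − r² sin²θ); with ω constant, a = ω²·d²x/dθ².
d²x/dθ² = −r cosθ − r²(cos2θ)/√u − r⁴ sin²2θ/(4u^{3/2}),  u = L² − r² sin²θ = 0.00203328 m².
Substituting r = 0.0148 m, L = 0.0456 m, θ = 27.3°: d²x/dθ² = -0.016052 m.
a = ω²·d²x/dθ² = (225.6)²·(-0.016052) = -816.75 m/s²;  |a| = 816.75 m/s².

817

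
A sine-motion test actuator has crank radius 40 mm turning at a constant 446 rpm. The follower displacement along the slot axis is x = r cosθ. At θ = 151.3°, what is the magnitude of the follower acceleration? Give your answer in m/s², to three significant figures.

76.5

ω = 46.71 rad/s (from 446 rpm).
x = r cosθ ⇒ ẍ = −rω² cosθ (ω constant).
|a| = rω²|cosθ| = 0.04·(46.71)²·|cos 151.3°| = 76.535 m/s².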